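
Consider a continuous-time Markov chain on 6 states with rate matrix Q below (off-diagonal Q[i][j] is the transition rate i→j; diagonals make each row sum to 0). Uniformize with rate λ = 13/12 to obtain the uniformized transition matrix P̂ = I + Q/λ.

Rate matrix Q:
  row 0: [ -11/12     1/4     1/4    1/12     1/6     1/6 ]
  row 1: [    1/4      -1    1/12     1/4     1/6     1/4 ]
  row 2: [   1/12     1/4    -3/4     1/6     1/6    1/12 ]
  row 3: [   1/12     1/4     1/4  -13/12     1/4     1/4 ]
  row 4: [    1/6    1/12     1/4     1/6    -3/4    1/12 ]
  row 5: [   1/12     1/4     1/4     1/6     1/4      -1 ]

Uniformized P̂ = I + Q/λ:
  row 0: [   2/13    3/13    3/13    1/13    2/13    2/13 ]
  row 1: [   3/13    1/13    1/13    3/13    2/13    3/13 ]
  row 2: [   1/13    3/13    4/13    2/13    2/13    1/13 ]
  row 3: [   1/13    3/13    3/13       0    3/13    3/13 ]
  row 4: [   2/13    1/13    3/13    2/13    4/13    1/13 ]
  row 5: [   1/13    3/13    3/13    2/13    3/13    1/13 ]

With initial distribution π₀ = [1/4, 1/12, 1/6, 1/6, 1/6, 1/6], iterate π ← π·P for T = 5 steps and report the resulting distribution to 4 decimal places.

π = [0.1293, 0.1725, 0.2213, 0.1362, 0.2064, 0.1344]

t=0: π = [0.2500, 0.0833, 0.1667, 0.1667, 0.1667, 0.1667]
t=1: π = [0.1218, 0.1923, 0.2308, 0.1154, 0.2051, 0.1346]
t=2: π = [0.1317, 0.1696, 0.2189, 0.1415, 0.2046, 0.1336]
t=3: π = [0.1289, 0.1732, 0.2215, 0.1350, 0.2065, 0.1349]
t=4: π = [0.1294, 0.1724, 0.2212, 0.1365, 0.2064, 0.1343]
t=5: π = [0.1293, 0.1725, 0.2213, 0.1362, 0.2064, 0.1344]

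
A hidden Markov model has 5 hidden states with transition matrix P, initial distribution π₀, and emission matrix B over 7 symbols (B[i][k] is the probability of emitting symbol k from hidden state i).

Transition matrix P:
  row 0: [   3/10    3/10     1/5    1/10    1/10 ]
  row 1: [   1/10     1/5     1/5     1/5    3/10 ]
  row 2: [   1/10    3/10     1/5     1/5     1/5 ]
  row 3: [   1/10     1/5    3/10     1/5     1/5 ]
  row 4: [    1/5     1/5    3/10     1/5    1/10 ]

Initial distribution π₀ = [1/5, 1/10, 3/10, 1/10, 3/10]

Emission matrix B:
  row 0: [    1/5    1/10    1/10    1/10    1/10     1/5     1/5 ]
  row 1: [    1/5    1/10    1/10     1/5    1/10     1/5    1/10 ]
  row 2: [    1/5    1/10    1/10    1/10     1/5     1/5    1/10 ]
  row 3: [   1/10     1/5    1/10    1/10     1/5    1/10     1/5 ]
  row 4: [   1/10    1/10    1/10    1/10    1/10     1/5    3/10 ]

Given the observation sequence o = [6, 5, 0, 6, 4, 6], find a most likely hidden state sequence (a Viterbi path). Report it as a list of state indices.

path = [4, 2, 1, 4, 2, 4]

t=0: δ = [4.000e-02, 1.000e-02, 3.000e-02, 2.000e-02, 9.000e-02]  (obs o_0=6)
t=1: δ = [3.600e-03, 3.600e-03, 5.400e-03, 1.800e-03, 1.800e-03]  ψ = [4, 4, 4, 4, 4]  (obs o_1=5)
t=2: δ = [2.160e-04, 3.240e-04, 2.160e-04, 1.080e-04, 1.080e-04]  ψ = [0, 2, 2, 2, 1]  (obs o_2=0)
t=3: δ = [1.296e-05, 6.480e-06, 6.480e-06, 1.296e-05, 2.916e-05]  ψ = [0, 0, 1, 1, 1]  (obs o_3=6)
t=4: δ = [5.832e-07, 5.832e-07, 1.750e-06, 1.166e-06, 2.916e-07]  ψ = [4, 4, 4, 4, 4]  (obs o_4=4)
t=5: δ = [3.499e-08, 5.249e-08, 3.499e-08, 6.998e-08, 1.050e-07]  ψ = [0, 2, 2, 2, 2]  (obs o_5=6)
backtrack: best end state = 4; path = [4, 2, 1, 4, 2, 4]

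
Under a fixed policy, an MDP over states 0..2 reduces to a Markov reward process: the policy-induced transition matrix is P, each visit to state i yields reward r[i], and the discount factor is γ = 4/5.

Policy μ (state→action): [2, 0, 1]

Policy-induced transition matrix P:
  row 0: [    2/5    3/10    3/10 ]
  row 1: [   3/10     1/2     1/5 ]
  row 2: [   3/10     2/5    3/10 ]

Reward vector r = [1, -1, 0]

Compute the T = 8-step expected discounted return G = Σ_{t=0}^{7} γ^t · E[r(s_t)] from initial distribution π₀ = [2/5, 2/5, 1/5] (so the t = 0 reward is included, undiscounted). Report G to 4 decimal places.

t=0: π = [0.4000, 0.4000, 0.2000], E[r] = 0.0000, γ^t·E[r] = 0.000000, running G = 0.000000
t=1: π = [0.3400, 0.4000, 0.2600], E[r] = -0.0600, γ^t·E[r] = -0.048000, running G = -0.048000
t=2: π = [0.3340, 0.4060, 0.2600], E[r] = -0.0720, γ^t·E[r] = -0.046080, running G = -0.094080
t=3: π = [0.3334, 0.4072, 0.2594], E[r] = -0.0738, γ^t·E[r] = -0.037786, running G = -0.131866
t=4: π = [0.3333, 0.4074, 0.2593], E[r] = -0.0740, γ^t·E[r] = -0.030327, running G = -0.162192
t=5: π = [0.3333, 0.4074, 0.2593], E[r] = -0.0741, γ^t·E[r] = -0.024271, running G = -0.186464
t=6: π = [0.3333, 0.4074, 0.2593], E[r] = -0.0741, γ^t·E[r] = -0.019418, running G = -0.205882
t=7: π = [0.3333, 0.4074, 0.2593], E[r] = -0.0741, γ^t·E[r] = -0.015534, running G = -0.221416

G = -0.2214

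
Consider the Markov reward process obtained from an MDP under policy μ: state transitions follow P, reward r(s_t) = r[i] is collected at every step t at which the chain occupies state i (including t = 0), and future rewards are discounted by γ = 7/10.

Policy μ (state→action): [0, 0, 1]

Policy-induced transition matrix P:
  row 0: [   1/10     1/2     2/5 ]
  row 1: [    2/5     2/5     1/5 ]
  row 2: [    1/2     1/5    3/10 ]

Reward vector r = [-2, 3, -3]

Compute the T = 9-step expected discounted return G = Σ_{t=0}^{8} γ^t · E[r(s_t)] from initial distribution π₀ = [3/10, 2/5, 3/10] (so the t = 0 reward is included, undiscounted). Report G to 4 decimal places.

t=0: π = [0.3000, 0.4000, 0.3000], E[r] = -0.3000, γ^t·E[r] = -0.300000, running G = -0.300000
t=1: π = [0.3400, 0.3700, 0.2900], E[r] = -0.4400, γ^t·E[r] = -0.308000, running G = -0.608000
t=2: π = [0.3270, 0.3760, 0.2970], E[r] = -0.4170, γ^t·E[r] = -0.204330, running G = -0.812330
t=3: π = [0.3316, 0.3733, 0.2951], E[r] = -0.4286, γ^t·E[r] = -0.147010, running G = -0.959340
t=4: π = [0.3300, 0.3741, 0.2958], E[r] = -0.4251, γ^t·E[r] = -0.102074, running G = -1.061414
t=5: π = [0.3306, 0.3738, 0.2956], E[r] = -0.4264, γ^t·E[r] = -0.071666, running G = -1.133079
t=6: π = [0.3304, 0.3739, 0.2957], E[r] = -0.4260, γ^t·E[r] = -0.050116, running G = -1.183195
t=7: π = [0.3305, 0.3739, 0.2956], E[r] = -0.4261, γ^t·E[r] = -0.035093, running G = -1.218288
t=8: π = [0.3304, 0.3739, 0.2957], E[r] = -0.4261, γ^t·E[r] = -0.024562, running G = -1.242850

G = -1.2429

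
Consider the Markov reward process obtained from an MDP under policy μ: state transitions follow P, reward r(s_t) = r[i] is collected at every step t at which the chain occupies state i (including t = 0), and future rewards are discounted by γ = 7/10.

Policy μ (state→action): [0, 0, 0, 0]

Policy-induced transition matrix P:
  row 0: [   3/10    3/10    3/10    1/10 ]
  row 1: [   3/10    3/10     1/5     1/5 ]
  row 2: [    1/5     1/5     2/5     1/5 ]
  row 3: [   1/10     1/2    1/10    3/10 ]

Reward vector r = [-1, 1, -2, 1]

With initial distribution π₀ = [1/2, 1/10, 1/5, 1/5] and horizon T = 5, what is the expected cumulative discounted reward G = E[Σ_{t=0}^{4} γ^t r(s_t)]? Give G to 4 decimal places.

G = -1.0703

t=0: π = [0.5000, 0.1000, 0.2000, 0.2000], E[r] = -0.6000, γ^t·E[r] = -0.600000, running G = -0.600000
t=1: π = [0.2400, 0.3200, 0.2700, 0.1700], E[r] = -0.2900, γ^t·E[r] = -0.203000, running G = -0.803000
t=2: π = [0.2390, 0.3070, 0.2610, 0.1930], E[r] = -0.2610, γ^t·E[r] = -0.127890, running G = -0.930890
t=3: π = [0.2353, 0.3125, 0.2568, 0.1954], E[r] = -0.2410, γ^t·E[r] = -0.082663, running G = -1.013553
t=4: π = [0.2352, 0.3134, 0.2554, 0.1960], E[r] = -0.2365, γ^t·E[r] = -0.056791, running G = -1.070344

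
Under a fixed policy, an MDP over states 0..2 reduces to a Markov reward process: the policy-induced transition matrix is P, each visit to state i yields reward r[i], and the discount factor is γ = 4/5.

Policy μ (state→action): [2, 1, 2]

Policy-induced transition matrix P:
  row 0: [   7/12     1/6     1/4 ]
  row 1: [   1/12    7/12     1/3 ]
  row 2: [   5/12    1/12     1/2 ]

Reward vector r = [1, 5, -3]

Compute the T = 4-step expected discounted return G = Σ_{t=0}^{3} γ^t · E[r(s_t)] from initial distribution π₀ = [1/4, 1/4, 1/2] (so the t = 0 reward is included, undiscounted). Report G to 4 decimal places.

G = 0.7976

t=0: π = [0.2500, 0.2500, 0.5000], E[r] = 0.0000, γ^t·E[r] = 0.000000, running G = 0.000000
t=1: π = [0.3750, 0.2292, 0.3958], E[r] = 0.3333, γ^t·E[r] = 0.266667, running G = 0.266667
t=2: π = [0.4028, 0.2292, 0.3681], E[r] = 0.4444, γ^t·E[r] = 0.284444, running G = 0.551111
t=3: π = [0.4074, 0.2315, 0.3611], E[r] = 0.4815, γ^t·E[r] = 0.246519, running G = 0.797630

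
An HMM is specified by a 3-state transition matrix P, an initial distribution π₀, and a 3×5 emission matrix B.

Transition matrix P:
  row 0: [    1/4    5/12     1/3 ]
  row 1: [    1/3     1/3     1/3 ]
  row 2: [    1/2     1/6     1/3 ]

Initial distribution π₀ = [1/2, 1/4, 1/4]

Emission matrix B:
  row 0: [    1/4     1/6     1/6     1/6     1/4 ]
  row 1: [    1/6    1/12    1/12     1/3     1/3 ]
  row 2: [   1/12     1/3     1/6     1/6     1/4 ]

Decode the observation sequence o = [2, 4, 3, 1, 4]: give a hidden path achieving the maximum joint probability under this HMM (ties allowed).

t=0: δ = [8.333e-02, 2.083e-02, 4.167e-02]  (obs o_0=2)
t=1: δ = [5.208e-03, 1.157e-02, 6.944e-03]  ψ = [0, 0, 0]  (obs o_1=4)
t=2: δ = [6.430e-04, 1.286e-03, 6.430e-04]  ψ = [1, 1, 1]  (obs o_2=3)
t=3: δ = [7.144e-05, 3.572e-05, 1.429e-04]  ψ = [1, 1, 1]  (obs o_3=1)
t=4: δ = [1.786e-05, 9.923e-06, 1.191e-05]  ψ = [2, 0, 2]  (obs o_4=4)
backtrack: best end state = 0; path = [0, 1, 1, 2, 0]

path = [0, 1, 1, 2, 0]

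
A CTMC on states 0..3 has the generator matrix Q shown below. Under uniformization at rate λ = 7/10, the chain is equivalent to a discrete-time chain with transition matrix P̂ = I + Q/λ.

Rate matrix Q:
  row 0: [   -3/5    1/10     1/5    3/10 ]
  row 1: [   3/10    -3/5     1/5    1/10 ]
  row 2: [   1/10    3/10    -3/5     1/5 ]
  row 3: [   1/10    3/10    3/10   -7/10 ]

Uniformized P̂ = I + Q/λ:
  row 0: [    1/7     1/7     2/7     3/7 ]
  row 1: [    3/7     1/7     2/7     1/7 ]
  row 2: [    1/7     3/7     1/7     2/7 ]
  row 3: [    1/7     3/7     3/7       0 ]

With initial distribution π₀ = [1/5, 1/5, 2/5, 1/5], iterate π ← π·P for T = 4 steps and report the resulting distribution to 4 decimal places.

t=0: π = [0.2000, 0.2000, 0.4000, 0.2000]
t=1: π = [0.2000, 0.3143, 0.2571, 0.2286]
t=2: π = [0.2327, 0.2816, 0.2816, 0.2041]
t=3: π = [0.2233, 0.2816, 0.2746, 0.2204]
t=4: π = [0.2233, 0.2843, 0.2780, 0.2144]

π = [0.2233, 0.2843, 0.2780, 0.2144]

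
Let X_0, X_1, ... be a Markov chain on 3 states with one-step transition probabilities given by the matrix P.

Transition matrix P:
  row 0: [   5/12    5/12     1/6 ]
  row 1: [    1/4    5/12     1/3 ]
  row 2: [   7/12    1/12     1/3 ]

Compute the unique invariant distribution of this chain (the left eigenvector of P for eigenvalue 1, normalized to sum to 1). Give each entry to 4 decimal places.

Balance equations π_j = Σ_i π_i·P[i][j]:
  π_0 = 5/12·π_0 + 1/4·π_1 + 7/12·π_2
  π_1 = 5/12·π_0 + 5/12·π_1 + 1/12·π_2
  normalize: π_0 + π_1 + π_2 = 1
Solving the linear system gives exactly π = [13/32, 21/64, 17/64].

π = [0.4063, 0.3281, 0.2656]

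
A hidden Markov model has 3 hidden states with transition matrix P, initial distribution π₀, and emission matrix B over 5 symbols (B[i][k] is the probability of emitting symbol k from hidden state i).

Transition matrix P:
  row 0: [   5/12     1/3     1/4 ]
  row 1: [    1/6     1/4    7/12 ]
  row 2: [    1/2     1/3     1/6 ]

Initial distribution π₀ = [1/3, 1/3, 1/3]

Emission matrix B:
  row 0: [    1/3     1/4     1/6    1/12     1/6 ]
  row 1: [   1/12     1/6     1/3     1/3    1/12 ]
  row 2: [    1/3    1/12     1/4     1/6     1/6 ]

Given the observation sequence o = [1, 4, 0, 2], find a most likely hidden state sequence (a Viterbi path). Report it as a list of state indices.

t=0: δ = [8.333e-02, 5.556e-02, 2.778e-02]  (obs o_0=1)
t=1: δ = [5.787e-03, 2.315e-03, 5.401e-03]  ψ = [0, 0, 1]  (obs o_1=4)
t=2: δ = [9.002e-04, 1.608e-04, 4.823e-04]  ψ = [2, 0, 0]  (obs o_2=0)
t=3: δ = [6.251e-05, 1.000e-04, 5.626e-05]  ψ = [0, 0, 0]  (obs o_3=2)
backtrack: best end state = 1; path = [1, 2, 0, 1]

path = [1, 2, 0, 1]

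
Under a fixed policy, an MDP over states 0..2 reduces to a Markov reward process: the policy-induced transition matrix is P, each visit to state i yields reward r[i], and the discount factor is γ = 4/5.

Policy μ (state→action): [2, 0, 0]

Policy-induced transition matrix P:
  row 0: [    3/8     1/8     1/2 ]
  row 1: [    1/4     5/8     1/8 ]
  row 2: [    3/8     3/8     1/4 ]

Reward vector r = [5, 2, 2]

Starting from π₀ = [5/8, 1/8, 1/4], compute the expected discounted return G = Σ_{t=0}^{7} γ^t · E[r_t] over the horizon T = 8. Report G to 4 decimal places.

t=0: π = [0.6250, 0.1250, 0.2500], E[r] = 3.8750, γ^t·E[r] = 3.875000, running G = 3.875000
t=1: π = [0.3594, 0.2500, 0.3906], E[r] = 3.0781, γ^t·E[r] = 2.462500, running G = 6.337500
t=2: π = [0.3438, 0.3477, 0.3086], E[r] = 3.0313, γ^t·E[r] = 1.940000, running G = 8.277500
t=3: π = [0.3315, 0.3760, 0.2925], E[r] = 2.9946, γ^t·E[r] = 1.533250, running G = 9.810750
t=4: π = [0.3280, 0.3861, 0.2859], E[r] = 2.9840, γ^t·E[r] = 1.222250, running G = 11.033000
t=5: π = [0.3267, 0.3895, 0.2837], E[r] = 2.9802, γ^t·E[r] = 0.976555, running G = 12.009555
t=6: π = [0.3263, 0.3907, 0.2830], E[r] = 2.9789, γ^t·E[r] = 0.780908, running G = 12.790463
t=7: π = [0.3262, 0.3911, 0.2827], E[r] = 2.9785, γ^t·E[r] = 0.624634, running G = 13.415097

G = 13.4151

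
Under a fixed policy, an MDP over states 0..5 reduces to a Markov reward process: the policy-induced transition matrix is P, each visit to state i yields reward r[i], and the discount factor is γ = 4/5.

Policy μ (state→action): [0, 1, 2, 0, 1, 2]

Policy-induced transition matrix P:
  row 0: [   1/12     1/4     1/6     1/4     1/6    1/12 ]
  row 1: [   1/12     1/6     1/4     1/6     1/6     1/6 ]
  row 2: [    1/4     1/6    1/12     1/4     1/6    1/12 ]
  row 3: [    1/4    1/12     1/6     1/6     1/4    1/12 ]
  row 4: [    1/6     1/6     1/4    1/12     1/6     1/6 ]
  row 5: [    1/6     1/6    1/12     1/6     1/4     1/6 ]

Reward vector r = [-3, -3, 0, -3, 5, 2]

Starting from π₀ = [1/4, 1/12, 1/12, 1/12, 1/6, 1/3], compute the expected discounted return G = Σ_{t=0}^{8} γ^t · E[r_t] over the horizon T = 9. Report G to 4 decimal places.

t=0: π = [0.2500, 0.0833, 0.0833, 0.0833, 0.1667, 0.3333], E[r] = 0.2500, γ^t·E[r] = 0.250000, running G = 0.250000
t=1: π = [0.1528, 0.1806, 0.1528, 0.1806, 0.2014, 0.1319], E[r] = -0.2708, γ^t·E[r] = -0.216667, running G = 0.033333
t=2: π = [0.1667, 0.1644, 0.1748, 0.1753, 0.1927, 0.1262], E[r] = -0.3032, γ^t·E[r] = -0.194074, running G = -0.160741
t=3: π = [0.1683, 0.1659, 0.1713, 0.1791, 0.1918, 0.1236], E[r] = -0.3336, γ^t·E[r] = -0.170815, running G = -0.331556
t=4: π = [0.1680, 0.1658, 0.1719, 0.1790, 0.1919, 0.1234], E[r] = -0.3320, γ^t·E[r] = -0.135975, running G = -0.467531
t=5: π = [0.1681, 0.1658, 0.1719, 0.1790, 0.1919, 0.1234], E[r] = -0.3323, γ^t·E[r] = -0.108903, running G = -0.576434
t=6: π = [0.1681, 0.1658, 0.1719, 0.1790, 0.1919, 0.1234], E[r] = -0.3324, γ^t·E[r] = -0.087127, running G = -0.663560
t=7: π = [0.1681, 0.1658, 0.1719, 0.1790, 0.1919, 0.1234], E[r] = -0.3324, γ^t·E[r] = -0.069701, running G = -0.733261
t=8: π = [0.1681, 0.1658, 0.1719, 0.1790, 0.1919, 0.1234], E[r] = -0.3324, γ^t·E[r] = -0.055761, running G = -0.789022

G = -0.7890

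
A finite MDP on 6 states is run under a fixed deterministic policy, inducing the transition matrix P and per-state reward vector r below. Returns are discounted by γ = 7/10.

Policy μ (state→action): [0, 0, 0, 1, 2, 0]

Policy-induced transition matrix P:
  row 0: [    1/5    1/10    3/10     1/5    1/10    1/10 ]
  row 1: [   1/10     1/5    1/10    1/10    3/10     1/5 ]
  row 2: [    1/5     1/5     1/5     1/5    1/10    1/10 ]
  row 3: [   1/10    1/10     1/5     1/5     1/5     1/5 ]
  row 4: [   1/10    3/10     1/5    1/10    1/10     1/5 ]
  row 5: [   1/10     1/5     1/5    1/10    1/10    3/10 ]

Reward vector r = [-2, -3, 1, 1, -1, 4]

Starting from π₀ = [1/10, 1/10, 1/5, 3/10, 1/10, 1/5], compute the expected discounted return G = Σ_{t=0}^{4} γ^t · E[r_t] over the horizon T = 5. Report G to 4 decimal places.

t=0: π = [0.1000, 0.1000, 0.2000, 0.3000, 0.1000, 0.2000], E[r] = 0.7000, γ^t·E[r] = 0.700000, running G = 0.700000
t=1: π = [0.1300, 0.1700, 0.2000, 0.1600, 0.1500, 0.1900], E[r] = 0.2000, γ^t·E[r] = 0.140000, running G = 0.840000
t=2: π = [0.1330, 0.1860, 0.1960, 0.1490, 0.1500, 0.1860], E[r] = 0.1150, γ^t·E[r] = 0.056350, running G = 0.896350
t=3: π = [0.1329, 0.1868, 0.1947, 0.1478, 0.1521, 0.1857], E[r] = 0.1070, γ^t·E[r] = 0.036701, running G = 0.933051
t=4: π = [0.1328, 0.1871, 0.1946, 0.1475, 0.1521, 0.1858], E[r] = 0.1063, γ^t·E[r] = 0.025525, running G = 0.958576

G = 0.9586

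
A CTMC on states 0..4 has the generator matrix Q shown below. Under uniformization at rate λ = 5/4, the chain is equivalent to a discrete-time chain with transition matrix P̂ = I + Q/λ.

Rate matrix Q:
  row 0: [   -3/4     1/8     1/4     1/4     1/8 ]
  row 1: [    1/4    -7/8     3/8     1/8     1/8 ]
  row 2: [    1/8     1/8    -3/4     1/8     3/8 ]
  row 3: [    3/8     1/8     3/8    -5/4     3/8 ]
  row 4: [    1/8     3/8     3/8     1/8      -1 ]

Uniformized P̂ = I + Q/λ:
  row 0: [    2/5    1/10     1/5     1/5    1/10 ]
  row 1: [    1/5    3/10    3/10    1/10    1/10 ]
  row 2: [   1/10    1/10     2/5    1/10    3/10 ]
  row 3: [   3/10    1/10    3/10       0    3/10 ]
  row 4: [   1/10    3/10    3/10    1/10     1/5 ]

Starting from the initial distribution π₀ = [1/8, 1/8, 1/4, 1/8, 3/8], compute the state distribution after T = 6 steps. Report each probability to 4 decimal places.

π = [0.1991, 0.1761, 0.3112, 0.1090, 0.2045]

t=0: π = [0.1250, 0.1250, 0.2500, 0.1250, 0.3750]
t=1: π = [0.1750, 0.2000, 0.3125, 0.1000, 0.2125]
t=2: π = [0.1925, 0.1825, 0.3138, 0.1075, 0.2038]
t=3: π = [0.1975, 0.1773, 0.3121, 0.1085, 0.2046]
t=4: π = [0.1987, 0.1764, 0.3115, 0.1089, 0.2046]
t=5: π = [0.1990, 0.1762, 0.3113, 0.1090, 0.2045]
t=6: π = [0.1991, 0.1761, 0.3112, 0.1090, 0.2045]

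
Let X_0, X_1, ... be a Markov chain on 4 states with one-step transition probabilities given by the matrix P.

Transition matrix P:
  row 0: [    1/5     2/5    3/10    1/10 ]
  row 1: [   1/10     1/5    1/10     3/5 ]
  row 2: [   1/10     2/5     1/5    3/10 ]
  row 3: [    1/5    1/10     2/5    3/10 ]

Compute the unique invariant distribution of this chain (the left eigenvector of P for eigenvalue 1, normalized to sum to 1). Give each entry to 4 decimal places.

π = [0.1494, 0.2473, 0.2591, 0.3443]

Balance equations π_j = Σ_i π_i·P[i][j]:
  π_0 = 1/5·π_0 + 1/10·π_1 + 1/10·π_2 + 1/5·π_3
  π_1 = 2/5·π_0 + 1/5·π_1 + 2/5·π_2 + 1/10·π_3
  π_2 = 3/10·π_0 + 1/10·π_1 + 1/5·π_2 + 2/5·π_3
  normalize: π_0 + π_1 + π_2 + π_3 = 1
Solving the linear system gives exactly π = [59/395, 293/1185, 307/1185, 136/395].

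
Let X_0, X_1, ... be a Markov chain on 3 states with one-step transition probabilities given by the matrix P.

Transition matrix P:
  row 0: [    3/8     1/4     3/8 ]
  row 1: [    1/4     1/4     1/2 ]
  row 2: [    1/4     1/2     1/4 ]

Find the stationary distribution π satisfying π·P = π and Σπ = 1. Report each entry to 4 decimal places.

Balance equations π_j = Σ_i π_i·P[i][j]:
  π_0 = 3/8·π_0 + 1/4·π_1 + 1/4·π_2
  π_1 = 1/4·π_0 + 1/4·π_1 + 1/2·π_2
  normalize: π_0 + π_1 + π_2 = 1
Solving the linear system gives exactly π = [2/7, 12/35, 13/35].

π = [0.2857, 0.3429, 0.3714]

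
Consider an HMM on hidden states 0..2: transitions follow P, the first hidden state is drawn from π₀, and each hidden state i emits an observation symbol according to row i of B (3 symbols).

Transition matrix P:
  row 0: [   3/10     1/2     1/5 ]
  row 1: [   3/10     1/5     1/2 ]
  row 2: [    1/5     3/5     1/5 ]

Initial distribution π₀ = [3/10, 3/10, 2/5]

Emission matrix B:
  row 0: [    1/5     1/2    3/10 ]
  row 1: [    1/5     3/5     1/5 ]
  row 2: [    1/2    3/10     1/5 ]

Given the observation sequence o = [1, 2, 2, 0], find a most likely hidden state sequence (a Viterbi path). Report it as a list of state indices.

t=0: δ = [1.500e-01, 1.800e-01, 1.200e-01]  (obs o_0=1)
t=1: δ = [1.620e-02, 1.500e-02, 1.800e-02]  ψ = [1, 0, 1]  (obs o_1=2)
t=2: δ = [1.458e-03, 2.160e-03, 1.500e-03]  ψ = [0, 2, 1]  (obs o_2=2)
t=3: δ = [1.296e-04, 1.800e-04, 5.400e-04]  ψ = [1, 2, 1]  (obs o_3=0)
backtrack: best end state = 2; path = [1, 2, 1, 2]

path = [1, 2, 1, 2]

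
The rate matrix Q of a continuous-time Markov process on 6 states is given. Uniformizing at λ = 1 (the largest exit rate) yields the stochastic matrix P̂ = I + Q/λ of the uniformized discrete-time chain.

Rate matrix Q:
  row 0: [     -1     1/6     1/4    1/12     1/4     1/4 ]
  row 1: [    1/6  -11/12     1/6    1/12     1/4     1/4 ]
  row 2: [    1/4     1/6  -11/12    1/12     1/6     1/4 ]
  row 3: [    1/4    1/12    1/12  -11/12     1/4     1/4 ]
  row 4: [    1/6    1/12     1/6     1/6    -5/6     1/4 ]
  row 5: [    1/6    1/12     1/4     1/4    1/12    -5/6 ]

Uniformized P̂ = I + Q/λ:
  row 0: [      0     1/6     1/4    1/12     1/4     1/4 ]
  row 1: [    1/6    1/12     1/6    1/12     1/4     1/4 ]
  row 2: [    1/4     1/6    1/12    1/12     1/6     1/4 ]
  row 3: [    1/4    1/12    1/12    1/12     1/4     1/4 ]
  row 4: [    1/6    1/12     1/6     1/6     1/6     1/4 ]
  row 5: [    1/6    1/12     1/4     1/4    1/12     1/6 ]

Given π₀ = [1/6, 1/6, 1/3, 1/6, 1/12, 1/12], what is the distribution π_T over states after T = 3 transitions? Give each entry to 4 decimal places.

π = [0.1672, 0.1115, 0.1721, 0.1367, 0.1816, 0.2309]

t=0: π = [0.1667, 0.1667, 0.3333, 0.1667, 0.0833, 0.0833]
t=1: π = [0.1806, 0.1250, 0.1458, 0.1042, 0.2014, 0.2431]
t=2: π = [0.1574, 0.1105, 0.1811, 0.1406, 0.1806, 0.2297]
t=3: π = [0.1672, 0.1115, 0.1721, 0.1367, 0.1816, 0.2309]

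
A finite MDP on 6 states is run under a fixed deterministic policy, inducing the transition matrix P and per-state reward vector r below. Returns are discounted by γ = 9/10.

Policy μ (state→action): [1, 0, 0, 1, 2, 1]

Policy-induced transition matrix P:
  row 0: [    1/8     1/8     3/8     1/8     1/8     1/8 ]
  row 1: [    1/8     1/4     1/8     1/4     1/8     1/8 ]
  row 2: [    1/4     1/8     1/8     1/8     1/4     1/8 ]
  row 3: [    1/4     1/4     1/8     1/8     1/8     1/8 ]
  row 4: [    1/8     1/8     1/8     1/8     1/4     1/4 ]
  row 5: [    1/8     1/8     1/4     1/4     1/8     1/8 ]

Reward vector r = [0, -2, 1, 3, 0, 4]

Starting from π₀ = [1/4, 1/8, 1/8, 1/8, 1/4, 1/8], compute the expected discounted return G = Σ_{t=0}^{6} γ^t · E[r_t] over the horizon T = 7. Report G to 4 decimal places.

t=0: π = [0.2500, 0.1250, 0.1250, 0.1250, 0.2500, 0.1250], E[r] = 0.7500, γ^t·E[r] = 0.750000, running G = 0.750000
t=1: π = [0.1563, 0.1563, 0.2031, 0.1563, 0.1719, 0.1563], E[r] = 0.9844, γ^t·E[r] = 0.885938, running G = 1.635938
t=2: π = [0.1699, 0.1641, 0.1836, 0.1641, 0.1719, 0.1465], E[r] = 0.9336, γ^t·E[r] = 0.756211, running G = 2.392148
t=3: π = [0.1685, 0.1660, 0.1858, 0.1638, 0.1694, 0.1465], E[r] = 0.9312, γ^t·E[r] = 0.678810, running G = 3.070958
t=4: π = [0.1687, 0.1662, 0.1854, 0.1641, 0.1694, 0.1462], E[r] = 0.9299, γ^t·E[r] = 0.610088, running G = 3.681047
t=5: π = [0.1687, 0.1663, 0.1854, 0.1641, 0.1694, 0.1462], E[r] = 0.9297, γ^t·E[r] = 0.548996, running G = 4.230043
t=6: π = [0.1687, 0.1663, 0.1854, 0.1641, 0.1694, 0.1462], E[r] = 0.9297, γ^t·E[r] = 0.494085, running G = 4.724128

G = 4.7241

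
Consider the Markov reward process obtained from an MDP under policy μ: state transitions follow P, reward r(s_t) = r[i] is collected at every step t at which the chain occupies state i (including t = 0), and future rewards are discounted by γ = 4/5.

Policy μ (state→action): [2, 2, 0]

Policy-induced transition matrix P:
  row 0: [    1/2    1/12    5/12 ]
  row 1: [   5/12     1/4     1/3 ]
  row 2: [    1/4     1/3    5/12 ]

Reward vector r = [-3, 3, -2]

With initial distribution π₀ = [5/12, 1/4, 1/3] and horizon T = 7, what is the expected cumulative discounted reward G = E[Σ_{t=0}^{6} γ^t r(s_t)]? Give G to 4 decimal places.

t=0: π = [0.4167, 0.2500, 0.3333], E[r] = -1.1667, γ^t·E[r] = -1.166667, running G = -1.166667
t=1: π = [0.3958, 0.2083, 0.3958], E[r] = -1.3542, γ^t·E[r] = -1.083333, running G = -2.250000
t=2: π = [0.3837, 0.2170, 0.3993], E[r] = -1.2986, γ^t·E[r] = -0.831111, running G = -3.081111
t=3: π = [0.3821, 0.2193, 0.3986], E[r] = -1.2854, γ^t·E[r] = -0.658148, running G = -3.739259
t=4: π = [0.3821, 0.2195, 0.3984], E[r] = -1.2844, γ^t·E[r] = -0.526094, running G = -4.265353
t=5: π = [0.3821, 0.2195, 0.3984], E[r] = -1.2845, γ^t·E[r] = -0.420908, running G = -4.686261
t=6: π = [0.3821, 0.2195, 0.3984], E[r] = -1.2845, γ^t·E[r] = -0.336737, running G = -5.022998

G = -5.0230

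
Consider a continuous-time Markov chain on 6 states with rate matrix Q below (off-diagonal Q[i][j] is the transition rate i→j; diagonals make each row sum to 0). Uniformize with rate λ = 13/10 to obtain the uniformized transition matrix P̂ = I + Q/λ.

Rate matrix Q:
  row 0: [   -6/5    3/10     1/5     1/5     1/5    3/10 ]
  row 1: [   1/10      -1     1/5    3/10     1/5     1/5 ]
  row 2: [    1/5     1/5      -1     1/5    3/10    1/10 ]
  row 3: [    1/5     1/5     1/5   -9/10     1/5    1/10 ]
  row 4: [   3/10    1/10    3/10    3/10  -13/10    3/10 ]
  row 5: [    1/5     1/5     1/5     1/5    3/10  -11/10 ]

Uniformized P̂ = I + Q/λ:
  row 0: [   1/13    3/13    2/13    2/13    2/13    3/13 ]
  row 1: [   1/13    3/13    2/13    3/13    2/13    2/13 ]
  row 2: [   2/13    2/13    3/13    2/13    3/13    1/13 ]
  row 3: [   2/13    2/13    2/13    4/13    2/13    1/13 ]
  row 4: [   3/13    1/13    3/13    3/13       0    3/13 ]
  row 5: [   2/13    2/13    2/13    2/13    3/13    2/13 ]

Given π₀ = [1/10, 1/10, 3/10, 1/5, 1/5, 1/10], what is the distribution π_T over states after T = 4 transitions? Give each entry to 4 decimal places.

t=0: π = [0.1000, 0.1000, 0.3000, 0.2000, 0.2000, 0.1000]
t=1: π = [0.1538, 0.1538, 0.1923, 0.2077, 0.1538, 0.1385]
t=2: π = [0.1420, 0.1657, 0.1805, 0.2095, 0.1556, 0.1467]
t=3: π = [0.1421, 0.1655, 0.1797, 0.2108, 0.1551, 0.1467]
t=4: π = [0.1421, 0.1656, 0.1796, 0.2109, 0.1551, 0.1467]

π = [0.1421, 0.1656, 0.1796, 0.2109, 0.1551, 0.1467]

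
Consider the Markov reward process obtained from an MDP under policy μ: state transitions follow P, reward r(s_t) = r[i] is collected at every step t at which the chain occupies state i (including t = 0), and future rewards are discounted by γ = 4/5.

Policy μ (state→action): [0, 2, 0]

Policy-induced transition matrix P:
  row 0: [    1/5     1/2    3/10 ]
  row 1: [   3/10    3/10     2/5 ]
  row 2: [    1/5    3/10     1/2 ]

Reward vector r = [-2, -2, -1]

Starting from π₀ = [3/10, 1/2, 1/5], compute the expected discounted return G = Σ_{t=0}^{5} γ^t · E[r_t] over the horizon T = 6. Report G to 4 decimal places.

t=0: π = [0.3000, 0.5000, 0.2000], E[r] = -1.8000, γ^t·E[r] = -1.800000, running G = -1.800000
t=1: π = [0.2500, 0.3600, 0.3900], E[r] = -1.6100, γ^t·E[r] = -1.288000, running G = -3.088000
t=2: π = [0.2360, 0.3500, 0.4140], E[r] = -1.5860, γ^t·E[r] = -1.015040, running G = -4.103040
t=3: π = [0.2350, 0.3472, 0.4178], E[r] = -1.5822, γ^t·E[r] = -0.810086, running G = -4.913126
t=4: π = [0.2347, 0.3470, 0.4183], E[r] = -1.5817, γ^t·E[r] = -0.647873, running G = -5.560999
t=5: π = [0.2347, 0.3469, 0.4184], E[r] = -1.5816, γ^t·E[r] = -0.518273, running G = -6.079272

G = -6.0793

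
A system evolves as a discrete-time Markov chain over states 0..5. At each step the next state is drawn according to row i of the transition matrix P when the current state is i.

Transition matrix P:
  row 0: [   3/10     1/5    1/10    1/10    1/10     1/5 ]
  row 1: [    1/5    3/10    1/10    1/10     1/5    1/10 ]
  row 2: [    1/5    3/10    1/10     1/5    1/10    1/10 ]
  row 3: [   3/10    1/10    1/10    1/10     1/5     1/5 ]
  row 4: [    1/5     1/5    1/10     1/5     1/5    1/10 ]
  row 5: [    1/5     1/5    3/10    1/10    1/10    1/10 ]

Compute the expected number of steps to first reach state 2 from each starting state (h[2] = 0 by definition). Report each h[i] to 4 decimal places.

h = [7.6994, 7.8722, 0.0000, 7.6977, 7.8548, 6.2995]

First-step conditioning: h[2] = 0; for i ≠ 2, h[i] = 1 + Σ_k P[i][k]·h[k].
  h[0] = 1 + 3/10·h[0] + 1/5·h[1] + 1/10·h[3] + 1/10·h[4] + 1/5·h[5]
  h[1] = 1 + 1/5·h[0] + 3/10·h[1] + 1/10·h[3] + 1/5·h[4] + 1/10·h[5]
  h[3] = 1 + 3/10·h[0] + 1/10·h[1] + 1/10·h[3] + 1/5·h[4] + 1/5·h[5]
  h[4] = 1 + 1/5·h[0] + 1/5·h[1] + 1/5·h[3] + 1/5·h[4] + 1/10·h[5]
  h[5] = 1 + 1/5·h[0] + 1/5·h[1] + 1/10·h[3] + 1/10·h[4] + 1/10·h[5]
Solving the 5×5 linear system over states ≠ 2 gives exactly h = [44110/5729, 45100/5729, 0, 44100/5729, 45000/5729, 36090/5729] (h[2] = 0 is the target).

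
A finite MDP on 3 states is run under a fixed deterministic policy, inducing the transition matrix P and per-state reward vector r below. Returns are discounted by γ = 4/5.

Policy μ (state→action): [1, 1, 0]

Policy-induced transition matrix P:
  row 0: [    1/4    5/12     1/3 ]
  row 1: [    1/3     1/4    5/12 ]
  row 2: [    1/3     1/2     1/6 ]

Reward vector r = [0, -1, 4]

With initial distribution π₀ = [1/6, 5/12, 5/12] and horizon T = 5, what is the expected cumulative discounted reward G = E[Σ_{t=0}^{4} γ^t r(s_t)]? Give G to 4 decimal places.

t=0: π = [0.1667, 0.4167, 0.4167], E[r] = 1.2500, γ^t·E[r] = 1.250000, running G = 1.250000
t=1: π = [0.3194, 0.3819, 0.2986], E[r] = 0.8125, γ^t·E[r] = 0.650000, running G = 1.900000
t=2: π = [0.3067, 0.3779, 0.3154], E[r] = 0.8837, γ^t·E[r] = 0.565556, running G = 2.465556
t=3: π = [0.3078, 0.3800, 0.3123], E[r] = 0.8691, γ^t·E[r] = 0.444963, running G = 2.910519
t=4: π = [0.3077, 0.3794, 0.3130], E[r] = 0.8725, γ^t·E[r] = 0.357358, running G = 3.267877

G = 3.2679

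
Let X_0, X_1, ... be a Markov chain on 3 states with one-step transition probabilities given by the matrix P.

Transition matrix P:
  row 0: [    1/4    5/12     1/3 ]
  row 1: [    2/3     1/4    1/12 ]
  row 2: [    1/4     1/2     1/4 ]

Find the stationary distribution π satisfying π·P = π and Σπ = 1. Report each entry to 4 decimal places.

Balance equations π_j = Σ_i π_i·P[i][j]:
  π_0 = 1/4·π_0 + 2/3·π_1 + 1/4·π_2
  π_1 = 5/12·π_0 + 1/4·π_1 + 1/2·π_2
  normalize: π_0 + π_1 + π_2 = 1
Solving the linear system gives exactly π = [15/37, 69/185, 41/185].

π = [0.4054, 0.3730, 0.2216]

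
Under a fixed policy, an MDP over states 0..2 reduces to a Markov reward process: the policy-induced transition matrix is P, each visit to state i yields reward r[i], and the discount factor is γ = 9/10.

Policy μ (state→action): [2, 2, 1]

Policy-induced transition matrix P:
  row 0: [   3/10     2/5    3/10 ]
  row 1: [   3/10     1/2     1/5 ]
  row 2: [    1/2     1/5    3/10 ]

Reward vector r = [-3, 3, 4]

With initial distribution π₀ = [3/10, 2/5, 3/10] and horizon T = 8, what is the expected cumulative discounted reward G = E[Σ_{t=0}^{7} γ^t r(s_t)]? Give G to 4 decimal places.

t=0: π = [0.3000, 0.4000, 0.3000], E[r] = 1.5000, γ^t·E[r] = 1.500000, running G = 1.500000
t=1: π = [0.3600, 0.3800, 0.2600], E[r] = 1.1000, γ^t·E[r] = 0.990000, running G = 2.490000
t=2: π = [0.3520, 0.3860, 0.2620], E[r] = 1.1500, γ^t·E[r] = 0.931500, running G = 3.421500
t=3: π = [0.3524, 0.3862, 0.2614], E[r] = 1.1470, γ^t·E[r] = 0.836163, running G = 4.257663
t=4: π = [0.3523, 0.3863, 0.2614], E[r] = 1.1477, γ^t·E[r] = 0.753006, running G = 5.010669
t=5: π = [0.3523, 0.3864, 0.2614], E[r] = 1.1477, γ^t·E[r] = 0.677711, running G = 5.688380
t=6: π = [0.3523, 0.3864, 0.2614], E[r] = 1.1477, γ^t·E[r] = 0.609948, running G = 6.298328
t=7: π = [0.3523, 0.3864, 0.2614], E[r] = 1.1477, γ^t·E[r] = 0.548954, running G = 6.847282

G = 6.8473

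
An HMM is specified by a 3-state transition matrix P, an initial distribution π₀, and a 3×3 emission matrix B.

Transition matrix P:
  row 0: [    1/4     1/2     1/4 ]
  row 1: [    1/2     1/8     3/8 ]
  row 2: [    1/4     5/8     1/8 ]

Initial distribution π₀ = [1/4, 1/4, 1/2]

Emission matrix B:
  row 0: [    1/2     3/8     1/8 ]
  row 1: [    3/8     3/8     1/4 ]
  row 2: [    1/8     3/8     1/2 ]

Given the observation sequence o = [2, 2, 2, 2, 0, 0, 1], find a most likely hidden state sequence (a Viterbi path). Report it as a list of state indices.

t=0: δ = [3.125e-02, 6.250e-02, 2.500e-01]  (obs o_0=2)
t=1: δ = [7.812e-03, 3.906e-02, 1.562e-02]  ψ = [2, 2, 2]  (obs o_1=2)
t=2: δ = [2.441e-03, 2.441e-03, 7.324e-03]  ψ = [1, 2, 1]  (obs o_2=2)
t=3: δ = [2.289e-04, 1.144e-03, 4.578e-04]  ψ = [2, 2, 1]  (obs o_3=2)
t=4: δ = [2.861e-04, 1.073e-04, 5.364e-05]  ψ = [1, 2, 1]  (obs o_4=0)
t=5: δ = [3.576e-05, 5.364e-05, 8.941e-06]  ψ = [0, 0, 0]  (obs o_5=0)
t=6: δ = [1.006e-05, 6.706e-06, 7.544e-06]  ψ = [1, 0, 1]  (obs o_6=1)
backtrack: best end state = 0; path = [2, 1, 2, 1, 0, 1, 0]

path = [2, 1, 2, 1, 0, 1, 0]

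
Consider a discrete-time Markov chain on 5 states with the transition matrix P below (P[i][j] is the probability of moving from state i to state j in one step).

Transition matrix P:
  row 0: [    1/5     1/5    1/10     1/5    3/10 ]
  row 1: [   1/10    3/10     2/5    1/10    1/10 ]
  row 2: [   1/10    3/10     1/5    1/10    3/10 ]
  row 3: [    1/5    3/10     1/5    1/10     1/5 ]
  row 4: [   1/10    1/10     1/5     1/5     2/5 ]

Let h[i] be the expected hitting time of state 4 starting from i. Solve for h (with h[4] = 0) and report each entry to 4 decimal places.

h = [4.2760, 5.1895, 4.3246, 4.7522, 0.0000]

First-step conditioning: h[4] = 0; for i ≠ 4, h[i] = 1 + Σ_k P[i][k]·h[k].
  h[0] = 1 + 1/5·h[0] + 1/5·h[1] + 1/10·h[2] + 1/5·h[3]
  h[1] = 1 + 1/10·h[0] + 3/10·h[1] + 2/5·h[2] + 1/10·h[3]
  h[2] = 1 + 1/10·h[0] + 3/10·h[1] + 1/5·h[2] + 1/10·h[3]
  h[3] = 1 + 1/5·h[0] + 3/10·h[1] + 1/5·h[2] + 1/10·h[3]
Solving the 4×4 linear system over states ≠ 4 gives exactly h = [4400/1029, 1780/343, 4450/1029, 1630/343, 0] (h[4] = 0 is the target).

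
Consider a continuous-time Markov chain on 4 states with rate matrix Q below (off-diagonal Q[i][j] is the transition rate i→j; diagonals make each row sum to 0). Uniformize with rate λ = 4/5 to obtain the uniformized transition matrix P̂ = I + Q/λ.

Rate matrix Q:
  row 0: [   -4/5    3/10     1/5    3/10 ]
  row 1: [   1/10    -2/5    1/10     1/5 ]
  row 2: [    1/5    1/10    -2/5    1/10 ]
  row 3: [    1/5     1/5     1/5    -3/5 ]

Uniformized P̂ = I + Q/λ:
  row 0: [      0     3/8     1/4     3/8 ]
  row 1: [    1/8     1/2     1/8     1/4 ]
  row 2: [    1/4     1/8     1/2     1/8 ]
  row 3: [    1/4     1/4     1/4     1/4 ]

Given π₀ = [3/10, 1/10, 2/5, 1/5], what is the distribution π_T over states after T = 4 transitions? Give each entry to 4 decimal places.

t=0: π = [0.3000, 0.1000, 0.4000, 0.2000]
t=1: π = [0.1625, 0.2625, 0.3375, 0.2375]
t=2: π = [0.1766, 0.2938, 0.3016, 0.2281]
t=3: π = [0.1691, 0.3078, 0.2887, 0.2344]
t=4: π = [0.1692, 0.3120, 0.2837, 0.2351]

π = [0.1692, 0.3120, 0.2837, 0.2351]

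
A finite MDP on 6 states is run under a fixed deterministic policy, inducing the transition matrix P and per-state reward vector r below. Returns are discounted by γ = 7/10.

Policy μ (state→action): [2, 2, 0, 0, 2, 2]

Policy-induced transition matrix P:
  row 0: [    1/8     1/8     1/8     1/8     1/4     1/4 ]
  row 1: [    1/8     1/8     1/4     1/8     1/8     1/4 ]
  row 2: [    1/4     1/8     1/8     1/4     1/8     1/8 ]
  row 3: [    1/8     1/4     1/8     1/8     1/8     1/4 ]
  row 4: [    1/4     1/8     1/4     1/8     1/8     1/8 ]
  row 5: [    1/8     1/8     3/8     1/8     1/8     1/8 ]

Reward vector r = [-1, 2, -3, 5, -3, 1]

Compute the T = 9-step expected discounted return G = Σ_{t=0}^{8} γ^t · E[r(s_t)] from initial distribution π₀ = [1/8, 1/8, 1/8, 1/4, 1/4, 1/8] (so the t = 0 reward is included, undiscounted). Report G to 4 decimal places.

G = 0.3651

t=0: π = [0.1250, 0.1250, 0.1250, 0.2500, 0.2500, 0.1250], E[r] = 0.3750, γ^t·E[r] = 0.375000, running G = 0.375000
t=1: π = [0.1719, 0.1563, 0.2031, 0.1406, 0.1406, 0.1875], E[r] = 0.0000, γ^t·E[r] = 0.000000, running G = 0.375000
t=2: π = [0.1680, 0.1426, 0.2090, 0.1504, 0.1465, 0.1836], E[r] = -0.0137, γ^t·E[r] = -0.006699, running G = 0.368301
t=3: π = [0.1694, 0.1438, 0.2070, 0.1511, 0.1460, 0.1826], E[r] = -0.0027, γ^t·E[r] = -0.000921, running G = 0.367380
t=4: π = [0.1691, 0.1439, 0.2069, 0.1509, 0.1462, 0.1830], E[r] = -0.0031, γ^t·E[r] = -0.000740, running G = 0.366640
t=5: π = [0.1691, 0.1439, 0.2070, 0.1509, 0.1461, 0.1830], E[r] = -0.0036, γ^t·E[r] = -0.000607, running G = 0.366033
t=6: π = [0.1691, 0.1439, 0.2070, 0.1509, 0.1461, 0.1830], E[r] = -0.0035, γ^t·E[r] = -0.000409, running G = 0.365624
t=7: π = [0.1691, 0.1439, 0.2070, 0.1509, 0.1461, 0.1830], E[r] = -0.0035, γ^t·E[r] = -0.000287, running G = 0.365337
t=8: π = [0.1691, 0.1439, 0.2070, 0.1509, 0.1461, 0.1830], E[r] = -0.0035, γ^t·E[r] = -0.000201, running G = 0.365137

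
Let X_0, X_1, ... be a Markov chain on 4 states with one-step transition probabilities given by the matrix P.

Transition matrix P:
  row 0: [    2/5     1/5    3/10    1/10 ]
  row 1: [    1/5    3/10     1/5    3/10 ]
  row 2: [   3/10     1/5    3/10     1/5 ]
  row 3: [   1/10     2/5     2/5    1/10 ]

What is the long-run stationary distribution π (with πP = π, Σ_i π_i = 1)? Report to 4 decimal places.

π = [0.2638, 0.2626, 0.2919, 0.1817]

Balance equations π_j = Σ_i π_i·P[i][j]:
  π_0 = 2/5·π_0 + 1/5·π_1 + 3/10·π_2 + 1/10·π_3
  π_1 = 1/5·π_0 + 3/10·π_1 + 1/5·π_2 + 2/5·π_3
  π_2 = 3/10·π_0 + 1/5·π_1 + 3/10·π_2 + 2/5·π_3
  normalize: π_0 + π_1 + π_2 + π_3 = 1
Solving the linear system gives exactly π = [225/853, 224/853, 249/853, 155/853].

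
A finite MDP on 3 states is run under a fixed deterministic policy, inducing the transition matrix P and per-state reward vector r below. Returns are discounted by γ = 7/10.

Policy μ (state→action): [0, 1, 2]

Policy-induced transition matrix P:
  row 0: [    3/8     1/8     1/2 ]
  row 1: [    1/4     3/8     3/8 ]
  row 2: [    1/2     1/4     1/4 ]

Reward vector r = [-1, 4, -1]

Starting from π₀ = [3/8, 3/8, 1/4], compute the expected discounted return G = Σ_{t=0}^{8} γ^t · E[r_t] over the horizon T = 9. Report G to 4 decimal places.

G = 1.2899

t=0: π = [0.3750, 0.3750, 0.2500], E[r] = 0.8750, γ^t·E[r] = 0.875000, running G = 0.875000
t=1: π = [0.3594, 0.2500, 0.3906], E[r] = 0.2500, γ^t·E[r] = 0.175000, running G = 1.050000
t=2: π = [0.3926, 0.2363, 0.3711], E[r] = 0.1816, γ^t·E[r] = 0.089004, running G = 1.139004
t=3: π = [0.3918, 0.2305, 0.3777], E[r] = 0.1523, γ^t·E[r] = 0.052254, running G = 1.191258
t=4: π = [0.3934, 0.2298, 0.3768], E[r] = 0.1491, γ^t·E[r] = 0.035808, running G = 1.227066
t=5: π = [0.3934, 0.2296, 0.3771], E[r] = 0.1478, γ^t·E[r] = 0.024835, running G = 1.251901
t=6: π = [0.3934, 0.2295, 0.3770], E[r] = 0.1476, γ^t·E[r] = 0.017367, running G = 1.269268
t=7: π = [0.3934, 0.2295, 0.3771], E[r] = 0.1476, γ^t·E[r] = 0.012152, running G = 1.281420
t=8: π = [0.3934, 0.2295, 0.3770], E[r] = 0.1475, γ^t·E[r] = 0.008506, running G = 1.289925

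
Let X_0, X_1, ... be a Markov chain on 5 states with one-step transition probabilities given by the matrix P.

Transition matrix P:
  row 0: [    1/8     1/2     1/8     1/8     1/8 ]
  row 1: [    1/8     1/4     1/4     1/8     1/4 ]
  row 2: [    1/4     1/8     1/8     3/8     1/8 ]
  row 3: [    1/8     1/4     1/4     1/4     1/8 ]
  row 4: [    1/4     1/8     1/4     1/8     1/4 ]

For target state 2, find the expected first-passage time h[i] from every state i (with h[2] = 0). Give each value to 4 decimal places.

h = [4.8609, 4.3282, 0.0000, 4.3187, 4.3948]

First-step conditioning: h[2] = 0; for i ≠ 2, h[i] = 1 + Σ_k P[i][k]·h[k].
  h[0] = 1 + 1/8·h[0] + 1/2·h[1] + 1/8·h[3] + 1/8·h[4]
  h[1] = 1 + 1/8·h[0] + 1/4·h[1] + 1/8·h[3] + 1/4·h[4]
  h[3] = 1 + 1/8·h[0] + 1/4·h[1] + 1/4·h[3] + 1/8·h[4]
  h[4] = 1 + 1/4·h[0] + 1/8·h[1] + 1/8·h[3] + 1/4·h[4]
Solving the 4×4 linear system over states ≠ 2 gives exactly h = [4088/841, 3640/841, 0, 3632/841, 3696/841] (h[2] = 0 is the target).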